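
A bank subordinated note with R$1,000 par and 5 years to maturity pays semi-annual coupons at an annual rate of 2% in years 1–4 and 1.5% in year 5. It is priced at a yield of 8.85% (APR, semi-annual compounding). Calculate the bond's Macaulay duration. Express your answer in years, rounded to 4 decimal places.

4.7351 years

Periodic yield y = 0.04425. Discount each cash flow and weight by its period:
  t   CF        PV=CF/(1+0.04425)^t    t·PV
  1        10.00         9.5763         9.5763
  2        10.00         9.1705        18.3409
  3        10.00         8.7819        26.3456
  4        10.00         8.4097        33.6389
  5        10.00         8.0534        40.2668
  6        10.00         7.7121        46.2726
  7        10.00         7.3853        51.6972
  8        10.00         7.0724        56.5788
  9         7.50         5.0795        45.7155
  10    1,007.50       653.4317     6,534.3172
  Σ                    724.6727     6,862.7499
Price P = Σ PV = 724.6727.
Macaulay duration = Σ(t·PV) / P = 6,862.7499 / 724.6727 = 9.47014 half-year periods.
In years: 9.47014 / 2 = 4.73507 years.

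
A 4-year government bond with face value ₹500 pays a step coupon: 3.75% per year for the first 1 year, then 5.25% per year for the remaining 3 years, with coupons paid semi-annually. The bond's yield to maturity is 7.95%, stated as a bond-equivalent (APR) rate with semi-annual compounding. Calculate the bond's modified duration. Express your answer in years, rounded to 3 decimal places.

3.544 years

Periodic yield y = 0.03975. First find Macaulay duration:
  t   CF        PV=CF/(1+0.03975)^t    t·PV
  1        9.375         9.0166         9.0166
  2        9.375         8.6719        17.3438
  3       13.125        11.6765        35.0295
  4       13.125        11.2301        44.9204
  5       13.125        10.8008        54.0038
  6       13.125        10.3879        62.3271
  7       13.125         9.9907        69.9350
  8      513.125       375.6572     3,005.2578
  Σ                    447.4316     3,297.8340
P = 447.4316; Macaulay duration = 3,297.8340 / 447.4316 = 7.37059 half-year periods = 3.68529 years.
Modified duration = D_Mac / (1 + y) = 3.68529 / 1.03975 = 3.54440 years.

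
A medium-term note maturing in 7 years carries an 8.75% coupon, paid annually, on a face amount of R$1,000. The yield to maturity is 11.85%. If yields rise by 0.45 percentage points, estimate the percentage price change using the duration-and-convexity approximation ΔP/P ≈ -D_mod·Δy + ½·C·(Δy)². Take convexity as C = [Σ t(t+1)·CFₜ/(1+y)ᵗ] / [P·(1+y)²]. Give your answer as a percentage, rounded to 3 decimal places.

With y = 0.1185:
  t   CF        PV=CF/(1+0.1185)^t    t·PV        t(t+1)·PV
  1        87.50        78.2298        78.2298         156.4595
  2        87.50        69.9417       139.8834         419.6501
  3        87.50        62.5317       187.5950         750.3801
  4        87.50        55.9067       223.6269       1,118.1346
  5        87.50        49.9837       249.9183       1,499.5100
  6        87.50        44.6881       268.1287       1,876.9012
  7     1,087.50       496.5664     3,475.9649      27,807.7195
  Σ                    857.8481     4,623.3471      33,628.7551
P = 857.8481; D_Mac = 5.38947 yrs; D_mod = 4.81848 yrs; C = 31.33491.
Duration effect: -4.81848 × (+0.0045) = -0.021683
Convexity effect: 0.5 × 31.33491 × (0.0045)² = +0.0003173
ΔP/P ≈ -0.021683 + 0.0003173 = -0.021366 = -2.1366%.

-2.137%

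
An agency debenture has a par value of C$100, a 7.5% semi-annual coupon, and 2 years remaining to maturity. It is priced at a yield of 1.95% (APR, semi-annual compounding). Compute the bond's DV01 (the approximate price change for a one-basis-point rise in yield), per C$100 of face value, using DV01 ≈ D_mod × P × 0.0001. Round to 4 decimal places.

C$0.0209

Periodic yield y = 0.00975.
  t   CF        PV=CF/(1+0.00975)^t    t·PV
  1         3.75         3.7138         3.7138
  2         3.75         3.6779         7.3559
  3         3.75         3.6424        10.9273
  4       103.75        99.8005       399.2019
  Σ                    110.8346       421.1988
P = 110.8346; D_Mac = 3.80025 half-year periods = 1.90012 yrs; D_mod = 1.88178 yrs.
DV01 ≈ 1.88178 × 110.8346 × 0.0001 = 0.020857.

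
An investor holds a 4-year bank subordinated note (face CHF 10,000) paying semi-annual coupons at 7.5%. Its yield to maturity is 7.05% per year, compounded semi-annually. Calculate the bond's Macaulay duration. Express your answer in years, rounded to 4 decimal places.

3.5332 years

Periodic yield y = 0.03525. Discount each cash flow and weight by its period:
  t   CF        PV=CF/(1+0.03525)^t    t·PV
  1       375.00       362.2313       362.2313
  2       375.00       349.8975       699.7949
  3       375.00       337.9835     1,013.9506
  4       375.00       326.4753     1,305.9011
  5       375.00       315.3589     1,576.7944
  6       375.00       304.6210     1,827.7260
  7       375.00       294.2487     2,059.7411
  8    10,375.00     7,863.6865    62,909.4921
  Σ                 10,154.5028    71,755.6316
Price P = Σ PV = 10,154.5028.
Macaulay duration = Σ(t·PV) / P = 71,755.6316 / 10,154.5028 = 7.06639 half-year periods.
In years: 7.06639 / 2 = 3.53319 years.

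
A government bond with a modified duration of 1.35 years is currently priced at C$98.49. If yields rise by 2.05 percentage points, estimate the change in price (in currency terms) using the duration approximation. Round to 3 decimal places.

-C$2.726

Duration approximation: ΔP/P ≈ -D_mod · Δy = -1.35 × (+0.0205) = -0.027675.
ΔP ≈ 98.49 × (-0.027675) = -2.72571075.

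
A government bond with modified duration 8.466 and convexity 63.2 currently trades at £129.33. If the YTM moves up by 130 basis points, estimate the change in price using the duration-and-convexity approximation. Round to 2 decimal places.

Duration effect: -D_mod·Δy = -8.466 × (+0.013) = -0.110058
Convexity effect: ½·C·(Δy)² = 0.5 × 63.2 × (0.013)² = +0.0053404
ΔP/P ≈ -0.110058 + 0.0053404 = -0.1047176
ΔP ≈ 129.33 × (-0.1047176) = -13.543127208.

-£13.54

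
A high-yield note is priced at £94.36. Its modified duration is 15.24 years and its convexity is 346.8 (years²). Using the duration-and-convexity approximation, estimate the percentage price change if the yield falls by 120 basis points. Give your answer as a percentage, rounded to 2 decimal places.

+20.78%

Duration effect: -D_mod·Δy = -15.24 × (-0.012) = +0.182880
Convexity effect: ½·C·(Δy)² = 0.5 × 346.8 × (-0.012)² = +0.0249696
ΔP/P ≈ +0.182880 + 0.0249696 = +0.2078496
= +20.78496%.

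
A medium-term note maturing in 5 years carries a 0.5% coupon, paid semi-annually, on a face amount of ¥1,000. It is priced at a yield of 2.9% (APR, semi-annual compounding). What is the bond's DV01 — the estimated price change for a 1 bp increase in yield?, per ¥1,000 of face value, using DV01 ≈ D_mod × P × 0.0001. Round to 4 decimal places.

¥0.4329

Periodic yield y = 0.0145.
  t   CF        PV=CF/(1+0.0145)^t    t·PV
  1         2.50         2.4643         2.4643
  2         2.50         2.4290         4.8581
  3         2.50         2.3943         7.1830
  4         2.50         2.3601         9.4404
  5         2.50         2.3264        11.6319
  6         2.50         2.2931        13.7587
  7         2.50         2.2603        15.8224
  8         2.50         2.2280        17.8243
  9         2.50         2.1962        19.7658
  10    1,002.50       868.0882     8,680.8823
  Σ                    889.0401     8,783.6313
P = 889.0401; D_Mac = 9.87990 half-year periods = 4.93995 yrs; D_mod = 4.86935 yrs.
DV01 ≈ 4.86935 × 889.0401 × 0.0001 = 0.432904.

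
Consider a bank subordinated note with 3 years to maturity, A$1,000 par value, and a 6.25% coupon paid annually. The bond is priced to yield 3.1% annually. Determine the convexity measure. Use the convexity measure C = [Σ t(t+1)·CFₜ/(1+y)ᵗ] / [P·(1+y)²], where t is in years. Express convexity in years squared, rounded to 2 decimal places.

With y = 0.031:
  t   CF        PV=CF/(1+0.031)^t    t·PV        t(t+1)·PV
  1        62.50        60.6208        60.6208         121.2415
  2        62.50        58.7980       117.5960         352.7881
  3     1,062.50       969.5115     2,908.5344      11,634.1374
  Σ                  1,088.9302     3,086.7511      12,108.1670
P = 1,088.9302.
Convexity = Σ t(t+1)·PV / [P·(1+y)²] = 12,108.1670 / (1,088.9302 × 1.062961) = 10.46071.

10.46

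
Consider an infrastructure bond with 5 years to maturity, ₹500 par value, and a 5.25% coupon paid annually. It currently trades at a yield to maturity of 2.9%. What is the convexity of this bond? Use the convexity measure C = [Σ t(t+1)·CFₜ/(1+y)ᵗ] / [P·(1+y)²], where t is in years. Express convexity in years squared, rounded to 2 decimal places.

With y = 0.029:
  t   CF        PV=CF/(1+0.029)^t    t·PV        t(t+1)·PV
  1        26.25        25.5102        25.5102          51.0204
  2        26.25        24.7913        49.5825         148.7475
  3        26.25        24.0926        72.2777         289.1109
  4        26.25        23.4136        93.6543         468.2716
  5       526.25       456.1579     2,280.7897      13,684.7381
  Σ                    553.9656     2,521.8144      14,641.8885
P = 553.9656.
Convexity = Σ t(t+1)·PV / [P·(1+y)²] = 14,641.8885 / (553.9656 × 1.058841) = 24.96224.

24.96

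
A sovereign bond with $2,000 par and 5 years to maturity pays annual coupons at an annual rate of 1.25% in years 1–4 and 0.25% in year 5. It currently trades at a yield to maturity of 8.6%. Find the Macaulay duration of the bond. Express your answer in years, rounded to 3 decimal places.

4.849 years

Periodic yield y = 0.086. Discount each cash flow and weight by its year:
  t   CF        PV=CF/(1+0.086)^t    t·PV
  1        25.00        23.0203        23.0203
  2        25.00        21.1973        42.3946
  3        25.00        19.5187        58.5561
  4        25.00        17.9730        71.8920
  5     2,005.00     1,327.2883     6,636.4413
  Σ                  1,408.9975     6,832.3042
Price P = Σ PV = 1,408.9975.
Macaulay duration = Σ(t·PV) / P = 6,832.3042 / 1,408.9975 = 4.84905 years.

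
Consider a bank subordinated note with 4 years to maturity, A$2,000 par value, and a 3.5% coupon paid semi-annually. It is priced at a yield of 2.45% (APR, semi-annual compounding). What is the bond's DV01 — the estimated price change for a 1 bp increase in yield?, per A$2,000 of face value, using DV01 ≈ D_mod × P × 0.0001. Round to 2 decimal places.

A$0.78

Periodic yield y = 0.01225.
  t   CF        PV=CF/(1+0.01225)^t    t·PV
  1        35.00        34.5764        34.5764
  2        35.00        34.1580        68.3160
  3        35.00        33.7446       101.2339
  4        35.00        33.3363       133.3450
  5        35.00        32.9328       164.6642
  6        35.00        32.5343       195.2057
  7        35.00        32.1406       224.9840
  8     2,035.00     1,846.1294    14,769.0349
  Σ                  2,079.5524    15,691.3602
P = 2,079.5524; D_Mac = 7.54555 half-year periods = 3.77277 yrs; D_mod = 3.72712 yrs.
DV01 ≈ 3.72712 × 2,079.5524 × 0.0001 = 0.775073.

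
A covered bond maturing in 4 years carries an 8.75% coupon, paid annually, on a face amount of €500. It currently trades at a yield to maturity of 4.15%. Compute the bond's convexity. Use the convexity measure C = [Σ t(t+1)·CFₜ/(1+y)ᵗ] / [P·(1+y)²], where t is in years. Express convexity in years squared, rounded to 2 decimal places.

With y = 0.0415:
  t   CF        PV=CF/(1+0.0415)^t    t·PV        t(t+1)·PV
  1        43.75        42.0067        42.0067          84.0134
  2        43.75        40.3329        80.6658         241.9974
  3        43.75        38.7258       116.1774         464.7094
  4       543.75       462.1279     1,848.5115       9,242.5577
  Σ                    583.1933     2,087.3614      10,033.2780
P = 583.1933.
Convexity = Σ t(t+1)·PV / [P·(1+y)²] = 10,033.2780 / (583.1933 × 1.084722) = 15.86031.

15.86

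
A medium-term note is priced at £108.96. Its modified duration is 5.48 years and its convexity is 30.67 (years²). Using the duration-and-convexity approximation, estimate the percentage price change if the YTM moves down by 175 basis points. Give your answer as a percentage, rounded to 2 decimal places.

Duration effect: -D_mod·Δy = -5.48 × (-0.0175) = +0.095900
Convexity effect: ½·C·(Δy)² = 0.5 × 30.67 × (-0.0175)² = +0.00469634375
ΔP/P ≈ +0.095900 + 0.00469634375 = +0.10059634375
= +10.059634375%.

+10.06%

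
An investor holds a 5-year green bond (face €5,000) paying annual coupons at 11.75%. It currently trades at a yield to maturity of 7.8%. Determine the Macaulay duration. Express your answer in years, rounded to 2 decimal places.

4.12 years

Periodic yield y = 0.078. Discount each cash flow and weight by its year:
  t   CF        PV=CF/(1+0.078)^t    t·PV
  1       587.50       544.9907       544.9907
  2       587.50       505.5573     1,011.1145
  3       587.50       468.9770     1,406.9311
  4       587.50       435.0436     1,740.1746
  5     5,587.50     3,838.1658    19,190.8290
  Σ                  5,792.7345    23,894.0400
Price P = Σ PV = 5,792.7345.
Macaulay duration = Σ(t·PV) / P = 23,894.0400 / 5,792.7345 = 4.12483 years.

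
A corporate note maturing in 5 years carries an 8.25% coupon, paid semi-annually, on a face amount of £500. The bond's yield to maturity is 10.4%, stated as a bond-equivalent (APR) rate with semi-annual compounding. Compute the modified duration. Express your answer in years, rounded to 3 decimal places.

3.950 years

Periodic yield y = 0.052. First find Macaulay duration:
  t   CF        PV=CF/(1+0.052)^t    t·PV
  1       20.625        19.6055        19.6055
  2       20.625        18.6364        37.2728
  3       20.625        17.7152        53.1457
  4       20.625        16.8396        67.3583
  5       20.625        16.0072        80.0360
  6       20.625        15.2160        91.2958
  7       20.625        14.4638       101.2469
  8       20.625        13.7489       109.9912
  9       20.625        13.0693       117.6237
  10     520.625       313.5939     3,135.9391
  Σ                    458.8958     3,813.5150
P = 458.8958; Macaulay duration = 3,813.5150 / 458.8958 = 8.31020 half-year periods = 4.15510 years.
Modified duration = D_Mac / (1 + y) = 4.15510 / 1.052 = 3.94971 years.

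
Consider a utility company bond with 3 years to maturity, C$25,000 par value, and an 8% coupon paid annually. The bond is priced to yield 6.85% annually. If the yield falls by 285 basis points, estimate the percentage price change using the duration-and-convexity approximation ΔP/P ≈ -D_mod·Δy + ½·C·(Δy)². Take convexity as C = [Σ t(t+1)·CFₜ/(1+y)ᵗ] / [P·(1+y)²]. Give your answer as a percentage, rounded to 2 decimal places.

With y = 0.0685:
  t   CF        PV=CF/(1+0.0685)^t    t·PV        t(t+1)·PV
  1     2,000.00     1,871.7829     1,871.7829       3,743.5657
  2     2,000.00     1,751.7856     3,503.5711      10,510.7134
  3    27,000.00    22,132.9949    66,398.9848     265,595.9392
  Σ                 25,756.5634    71,774.3388     279,850.2184
P = 25,756.5634; D_Mac = 2.78664 yrs; D_mod = 2.60800 yrs; C = 9.51675.
Duration effect: -2.60800 × (-0.0285) = +0.074328
Convexity effect: 0.5 × 9.51675 × (-0.0285)² = +0.0038650
ΔP/P ≈ +0.074328 + 0.0038650 = +0.078193 = +7.8193%.

+7.82%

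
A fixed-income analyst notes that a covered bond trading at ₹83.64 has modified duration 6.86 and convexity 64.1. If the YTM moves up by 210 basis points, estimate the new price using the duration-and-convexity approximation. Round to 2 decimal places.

Duration effect: -D_mod·Δy = -6.86 × (+0.021) = -0.144060
Convexity effect: ½·C·(Δy)² = 0.5 × 64.1 × (0.021)² = +0.01413405
ΔP/P ≈ -0.144060 + 0.01413405 = -0.12992595
New price ≈ 83.64 × (1 - 0.12992595) = 72.772993542.

₹72.77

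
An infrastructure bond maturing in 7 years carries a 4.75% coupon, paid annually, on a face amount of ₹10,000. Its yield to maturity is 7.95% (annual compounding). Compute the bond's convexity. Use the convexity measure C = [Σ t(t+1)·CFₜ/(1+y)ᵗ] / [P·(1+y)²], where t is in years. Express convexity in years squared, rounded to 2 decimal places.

With y = 0.0795:
  t   CF        PV=CF/(1+0.0795)^t    t·PV        t(t+1)·PV
  1       475.00       440.0185       440.0185         880.0371
  2       475.00       407.6133       815.2265       2,445.6796
  3       475.00       377.5945     1,132.7835       4,531.1341
  4       475.00       349.7865     1,399.1459       6,995.7297
  5       475.00       324.0264     1,620.1319       9,720.7916
  6       475.00       300.1634     1,800.9804      12,606.8626
  7    10,475.00     6,131.9062    42,923.3436     343,386.7489
  Σ                  8,331.1088    50,131.6304     380,566.9835
P = 8,331.1088.
Convexity = Σ t(t+1)·PV / [P·(1+y)²] = 380,566.9835 / (8,331.1088 × 1.165320) = 39.19972.

39.20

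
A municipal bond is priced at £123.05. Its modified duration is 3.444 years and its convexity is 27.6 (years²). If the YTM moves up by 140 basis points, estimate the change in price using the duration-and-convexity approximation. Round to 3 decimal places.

Duration effect: -D_mod·Δy = -3.444 × (+0.014) = -0.048216
Convexity effect: ½·C·(Δy)² = 0.5 × 27.6 × (0.014)² = +0.0027048
ΔP/P ≈ -0.048216 + 0.0027048 = -0.0455112
ΔP ≈ 123.05 × (-0.0455112) = -5.60015316.

-£5.600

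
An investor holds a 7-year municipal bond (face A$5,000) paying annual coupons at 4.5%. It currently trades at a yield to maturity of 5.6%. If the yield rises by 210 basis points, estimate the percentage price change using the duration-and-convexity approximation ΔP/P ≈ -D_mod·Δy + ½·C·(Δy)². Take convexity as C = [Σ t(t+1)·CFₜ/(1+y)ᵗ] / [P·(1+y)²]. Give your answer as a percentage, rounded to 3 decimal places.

-11.257%

With y = 0.056:
  t   CF        PV=CF/(1+0.056)^t    t·PV        t(t+1)·PV
  1       225.00       213.0682       213.0682         426.1364
  2       225.00       201.7691       403.5382       1,210.6147
  3       225.00       191.0692       573.2077       2,292.8308
  4       225.00       180.9368       723.7471       3,618.7355
  5       225.00       171.3416       856.7082       5,140.2493
  6       225.00       162.2553       973.5321       6,814.7244
  7     5,225.00     3,568.1152    24,976.8064     199,814.4511
  Σ                  4,688.5555    28,720.6079     219,317.7422
P = 4,688.5555; D_Mac = 6.12568 yrs; D_mod = 5.80084 yrs; C = 41.94758.
Duration effect: -5.80084 × (+0.021) = -0.121818
Convexity effect: 0.5 × 41.94758 × (0.021)² = +0.0092494
ΔP/P ≈ -0.121818 + 0.0092494 = -0.112568 = -11.2568%.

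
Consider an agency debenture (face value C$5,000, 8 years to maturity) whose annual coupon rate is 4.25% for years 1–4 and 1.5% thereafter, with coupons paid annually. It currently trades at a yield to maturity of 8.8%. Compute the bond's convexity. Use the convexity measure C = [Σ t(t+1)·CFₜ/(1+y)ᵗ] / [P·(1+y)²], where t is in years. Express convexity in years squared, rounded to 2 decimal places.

49.09

With y = 0.088:
  t   CF        PV=CF/(1+0.088)^t    t·PV        t(t+1)·PV
  1       212.50       195.3125       195.3125         390.6250
  2       212.50       179.5152       359.0303       1,077.0910
  3       212.50       164.9956       494.9867       1,979.9467
  4       212.50       151.6503       606.6013       3,033.0066
  5        75.00        49.1945       245.9726       1,475.8358
  6        75.00        45.2156       271.2933       1,899.0534
  7        75.00        41.5584       290.9089       2,327.2713
  8     5,075.00     2,584.6687    20,677.3496     186,096.1464
  Σ                  3,412.1108    23,141.4553     198,278.9762
P = 3,412.1108.
Convexity = Σ t(t+1)·PV / [P·(1+y)²] = 198,278.9762 / (3,412.1108 × 1.183744) = 49.09031.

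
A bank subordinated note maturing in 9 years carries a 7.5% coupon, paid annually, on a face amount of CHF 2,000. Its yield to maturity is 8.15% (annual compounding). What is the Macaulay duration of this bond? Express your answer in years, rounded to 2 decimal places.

Periodic yield y = 0.0815. Discount each cash flow and weight by its year:
  t   CF        PV=CF/(1+0.0815)^t    t·PV
  1       150.00       138.6963       138.6963
  2       150.00       128.2443       256.4887
  3       150.00       118.5801       355.7402
  4       150.00       109.6441       438.5763
  5       150.00       101.3815       506.9074
  6       150.00        93.7415       562.4493
  7       150.00        86.6773       606.7414
  8       150.00        80.1455       641.1639
  9     2,150.00     1,062.1840     9,559.6558
  Σ                  1,919.2946    13,066.4192
Price P = Σ PV = 1,919.2946.
Macaulay duration = Σ(t·PV) / P = 13,066.4192 / 1,919.2946 = 6.80793 years.

6.81 years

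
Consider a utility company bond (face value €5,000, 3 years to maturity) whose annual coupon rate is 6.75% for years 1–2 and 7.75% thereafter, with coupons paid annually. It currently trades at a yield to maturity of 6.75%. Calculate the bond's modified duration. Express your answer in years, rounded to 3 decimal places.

Periodic yield y = 0.0675. First find Macaulay duration:
  t   CF        PV=CF/(1+0.0675)^t    t·PV
  1       337.50       316.1593       316.1593
  2       337.50       296.1679       592.3358
  3     5,387.50     4,428.7752    13,286.3255
  Σ                  5,041.1023    14,194.8205
P = 5,041.1023; Macaulay duration = 14,194.8205 / 5,041.1023 = 2.81582 years.
Modified duration = D_Mac / (1 + y) = 2.81582 / 1.0675 = 2.63777 years.

2.638 years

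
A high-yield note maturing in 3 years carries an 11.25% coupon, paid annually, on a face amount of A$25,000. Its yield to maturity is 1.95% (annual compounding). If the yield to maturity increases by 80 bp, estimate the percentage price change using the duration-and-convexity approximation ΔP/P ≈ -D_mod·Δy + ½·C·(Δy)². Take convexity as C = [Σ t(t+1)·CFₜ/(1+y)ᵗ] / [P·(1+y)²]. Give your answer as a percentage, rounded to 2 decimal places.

-2.12%

With y = 0.0195:
  t   CF        PV=CF/(1+0.0195)^t    t·PV        t(t+1)·PV
  1     2,812.50     2,758.7052     2,758.7052       5,517.4105
  2     2,812.50     2,705.9394     5,411.8789      16,235.6366
  3    27,812.50    26,246.9194    78,740.7583     314,963.0331
  Σ                 31,711.5641    86,911.3424     336,716.0801
P = 31,711.5641; D_Mac = 2.74068 yrs; D_mod = 2.68826 yrs; C = 10.21578.
Duration effect: -2.68826 × (+0.008) = -0.021506
Convexity effect: 0.5 × 10.21578 × (0.008)² = +0.0003269
ΔP/P ≈ -0.021506 + 0.0003269 = -0.021179 = -2.1179%.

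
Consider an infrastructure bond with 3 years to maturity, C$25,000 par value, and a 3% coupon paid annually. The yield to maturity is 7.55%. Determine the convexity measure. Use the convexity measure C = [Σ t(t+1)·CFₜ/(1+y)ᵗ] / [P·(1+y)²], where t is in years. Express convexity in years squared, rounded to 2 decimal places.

With y = 0.0755:
  t   CF        PV=CF/(1+0.0755)^t    t·PV        t(t+1)·PV
  1       750.00       697.3501       697.3501       1,394.7001
  2       750.00       648.3962     1,296.7923       3,890.3770
  3    25,750.00    20,698.8391    62,096.5174     248,386.0695
  Σ                 22,044.5854    64,090.6598     253,671.1466
P = 22,044.5854.
Convexity = Σ t(t+1)·PV / [P·(1+y)²] = 253,671.1466 / (22,044.5854 × 1.156700) = 9.94829.

9.95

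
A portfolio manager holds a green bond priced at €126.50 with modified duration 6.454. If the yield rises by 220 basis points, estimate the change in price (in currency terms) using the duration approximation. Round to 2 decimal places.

-€17.96

Duration approximation: ΔP/P ≈ -D_mod · Δy = -6.454 × (+0.022) = -0.141988.
ΔP ≈ 126.50 × (-0.141988) = -17.961482.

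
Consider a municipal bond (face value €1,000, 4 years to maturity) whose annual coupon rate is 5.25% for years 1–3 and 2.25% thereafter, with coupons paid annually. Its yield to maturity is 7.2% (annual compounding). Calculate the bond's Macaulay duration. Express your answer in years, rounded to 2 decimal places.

3.69 years

Periodic yield y = 0.072. Discount each cash flow and weight by its year:
  t   CF        PV=CF/(1+0.072)^t    t·PV
  1        52.50        48.9739        48.9739
  2        52.50        45.6846        91.3692
  3        52.50        42.6162       127.8487
  4     1,022.50       774.2553     3,097.0211
  Σ                    911.5300     3,365.2128
Price P = Σ PV = 911.5300.
Macaulay duration = Σ(t·PV) / P = 3,365.2128 / 911.5300 = 3.69183 years.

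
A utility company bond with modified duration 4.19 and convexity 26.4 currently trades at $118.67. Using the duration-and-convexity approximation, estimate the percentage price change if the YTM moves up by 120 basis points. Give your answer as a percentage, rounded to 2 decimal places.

-4.84%

Duration effect: -D_mod·Δy = -4.19 × (+0.012) = -0.050280
Convexity effect: ½·C·(Δy)² = 0.5 × 26.4 × (0.012)² = +0.0019008
ΔP/P ≈ -0.050280 + 0.0019008 = -0.0483792
= -4.83792%.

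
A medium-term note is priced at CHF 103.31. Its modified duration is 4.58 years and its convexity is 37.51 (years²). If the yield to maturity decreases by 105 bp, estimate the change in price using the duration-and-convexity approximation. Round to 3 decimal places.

+CHF 5.182

Duration effect: -D_mod·Δy = -4.58 × (-0.0105) = +0.048090
Convexity effect: ½·C·(Δy)² = 0.5 × 37.51 × (-0.0105)² = +0.00206773875
ΔP/P ≈ +0.048090 + 0.00206773875 = +0.05015773875
ΔP ≈ 103.31 × (+0.05015773875) = +5.1817959902625.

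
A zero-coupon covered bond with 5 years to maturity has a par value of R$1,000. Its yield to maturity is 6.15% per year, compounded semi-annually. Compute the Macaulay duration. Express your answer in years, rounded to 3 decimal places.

5.000 years

A zero-coupon bond has a single cash flow at maturity, so its Macaulay duration equals its maturity: 5 years.
(Equivalently: 10 semi-annual periods ÷ 2 = 5 years.)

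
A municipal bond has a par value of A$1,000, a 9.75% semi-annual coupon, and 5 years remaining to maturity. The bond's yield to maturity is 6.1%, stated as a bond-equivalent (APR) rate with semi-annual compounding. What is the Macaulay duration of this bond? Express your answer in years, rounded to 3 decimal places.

4.148 years

Periodic yield y = 0.0305. Discount each cash flow and weight by its period:
  t   CF        PV=CF/(1+0.0305)^t    t·PV
  1        48.75        47.3071        47.3071
  2        48.75        45.9070        91.8139
  3        48.75        44.5482       133.6447
  4        48.75        43.2297       172.9190
  5        48.75        41.9503       209.7513
  6        48.75        40.7086       244.2519
  7        48.75        39.5038       276.5265
  8        48.75        38.3346       306.6766
  9        48.75        37.2000       334.7998
  10    1,048.75       776.5904     7,765.9039
  Σ                  1,155.2797     9,583.5947
Price P = Σ PV = 1,155.2797.
Macaulay duration = Σ(t·PV) / P = 9,583.5947 / 1,155.2797 = 8.29548 half-year periods.
In years: 8.29548 / 2 = 4.14774 years.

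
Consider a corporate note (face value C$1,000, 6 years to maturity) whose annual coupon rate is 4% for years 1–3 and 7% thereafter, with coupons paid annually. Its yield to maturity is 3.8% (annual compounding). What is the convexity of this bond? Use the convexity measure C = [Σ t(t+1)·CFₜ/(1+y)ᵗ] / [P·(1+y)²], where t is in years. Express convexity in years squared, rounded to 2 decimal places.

33.87

With y = 0.038:
  t   CF        PV=CF/(1+0.038)^t    t·PV        t(t+1)·PV
  1        40.00        38.5356        38.5356          77.0713
  2        40.00        37.1249        74.2498         222.7494
  3        40.00        35.7658       107.2974         429.1896
  4        70.00        60.2988       241.1952       1,205.9759
  5        70.00        58.0913       290.4566       1,742.7397
  6     1,070.00       855.4599     5,132.7594      35,929.3158
  Σ                  1,085.2764     5,884.4940      39,607.0417
P = 1,085.2764.
Convexity = Σ t(t+1)·PV / [P·(1+y)²] = 39,607.0417 / (1,085.2764 × 1.077444) = 33.87173.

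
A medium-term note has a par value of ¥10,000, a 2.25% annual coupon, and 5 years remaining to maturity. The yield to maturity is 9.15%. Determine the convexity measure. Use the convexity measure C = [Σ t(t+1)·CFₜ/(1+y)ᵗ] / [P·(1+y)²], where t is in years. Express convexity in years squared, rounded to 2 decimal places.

23.46

With y = 0.0915:
  t   CF        PV=CF/(1+0.0915)^t    t·PV        t(t+1)·PV
  1       225.00       206.1383       206.1383         412.2767
  2       225.00       188.8578       377.7157       1,133.1471
  3       225.00       173.0260       519.0779       2,076.3117
  4       225.00       158.5213       634.0851       3,170.4255
  5    10,225.00     6,600.0103    33,000.0517     198,000.3104
  Σ                  7,326.5538    34,737.0688     204,792.4714
P = 7,326.5538.
Convexity = Σ t(t+1)·PV / [P·(1+y)²] = 204,792.4714 / (7,326.5538 × 1.191372) = 23.46209.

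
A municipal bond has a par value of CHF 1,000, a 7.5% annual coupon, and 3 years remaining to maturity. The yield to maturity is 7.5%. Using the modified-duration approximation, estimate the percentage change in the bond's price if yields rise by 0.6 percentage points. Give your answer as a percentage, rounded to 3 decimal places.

-1.560%

Periodic yield y = 0.075. Modified duration first:
  t   CF        PV=CF/(1+0.075)^t    t·PV
  1        75.00        69.7674        69.7674
  2        75.00        64.8999       129.7999
  3     1,075.00       865.3326     2,595.9978
  Σ                  1,000.0000     2,795.5652
P = 1,000.0000; D_Mac = 2.79557 yrs; D_mod = 2.79557/(1+0.075) = 2.60053 yrs.
ΔP/P ≈ -D_mod · Δy = -2.60053 × (+0.006) = -0.015603 = -1.5603%.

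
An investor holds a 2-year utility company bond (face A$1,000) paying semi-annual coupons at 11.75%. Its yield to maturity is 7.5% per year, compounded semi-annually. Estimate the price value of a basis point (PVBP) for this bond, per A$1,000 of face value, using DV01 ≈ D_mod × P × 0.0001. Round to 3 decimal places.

Periodic yield y = 0.0375.
  t   CF        PV=CF/(1+0.0375)^t    t·PV
  1        58.75        56.6265        56.6265
  2        58.75        54.5798       109.1595
  3        58.75        52.6070       157.8210
  4     1,058.75       913.7786     3,655.1146
  Σ                  1,077.5919     3,978.7216
P = 1,077.5919; D_Mac = 3.69223 half-year periods = 1.84612 yrs; D_mod = 1.77939 yrs.
DV01 ≈ 1.77939 × 1,077.5919 × 0.0001 = 0.191746.

A$0.192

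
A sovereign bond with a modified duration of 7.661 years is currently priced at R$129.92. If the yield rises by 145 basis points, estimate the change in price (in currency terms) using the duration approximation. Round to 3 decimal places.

Duration approximation: ΔP/P ≈ -D_mod · Δy = -7.661 × (+0.0145) = -0.1110845.
ΔP ≈ 129.92 × (-0.1110845) = -14.43209824.

-R$14.432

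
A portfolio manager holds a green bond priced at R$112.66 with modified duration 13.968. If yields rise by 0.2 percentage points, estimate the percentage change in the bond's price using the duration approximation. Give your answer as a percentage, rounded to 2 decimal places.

-2.79%

Duration approximation: ΔP/P ≈ -D_mod · Δy = -13.968 × (+0.002) = -0.027936.
As a percentage: -2.7936%.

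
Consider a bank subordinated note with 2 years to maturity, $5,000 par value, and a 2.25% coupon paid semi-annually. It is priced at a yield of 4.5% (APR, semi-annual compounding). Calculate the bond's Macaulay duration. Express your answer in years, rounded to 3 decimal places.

1.966 years

Periodic yield y = 0.0225. Discount each cash flow and weight by its period:
  t   CF        PV=CF/(1+0.0225)^t    t·PV
  1        56.25        55.0122        55.0122
  2        56.25        53.8017       107.6034
  3        56.25        52.6178       157.8534
  4     5,056.25     4,625.6767    18,502.7067
  Σ                  4,787.1084    18,823.1756
Price P = Σ PV = 4,787.1084.
Macaulay duration = Σ(t·PV) / P = 18,823.1756 / 4,787.1084 = 3.93206 half-year periods.
In years: 3.93206 / 2 = 1.96603 years.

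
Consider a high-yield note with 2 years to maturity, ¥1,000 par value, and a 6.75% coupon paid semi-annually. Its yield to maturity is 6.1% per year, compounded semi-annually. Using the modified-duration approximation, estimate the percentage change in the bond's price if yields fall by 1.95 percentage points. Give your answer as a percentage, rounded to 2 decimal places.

+3.60%

Periodic yield y = 0.0305. Modified duration first:
  t   CF        PV=CF/(1+0.0305)^t    t·PV
  1        33.75        32.7511        32.7511
  2        33.75        31.7817        63.5635
  3        33.75        30.8411        92.5233
  4     1,033.75       916.6922     3,666.7688
  Σ                  1,012.0661     3,855.6067
P = 1,012.0661; D_Mac = 3.80964 half-year periods = 1.90482 yrs; D_mod = 1.90482/(1+0.0305) = 1.84844 yrs.
ΔP/P ≈ -D_mod · Δy = -1.84844 × (-0.0195) = +0.036045 = +3.6045%.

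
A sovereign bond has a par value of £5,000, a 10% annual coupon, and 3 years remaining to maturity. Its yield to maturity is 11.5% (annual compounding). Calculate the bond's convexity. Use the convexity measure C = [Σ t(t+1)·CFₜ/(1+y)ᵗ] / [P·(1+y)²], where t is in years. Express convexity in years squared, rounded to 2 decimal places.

With y = 0.115:
  t   CF        PV=CF/(1+0.115)^t    t·PV        t(t+1)·PV
  1       500.00       448.4305       448.4305         896.8610
  2       500.00       402.1798       804.3596       2,413.0789
  3     5,500.00     3,967.6932    11,903.0797      47,612.3189
  Σ                  4,818.3035    13,155.8698      50,922.2587
P = 4,818.3035.
Convexity = Σ t(t+1)·PV / [P·(1+y)²] = 50,922.2587 / (4,818.3035 × 1.243225) = 8.50088.

8.50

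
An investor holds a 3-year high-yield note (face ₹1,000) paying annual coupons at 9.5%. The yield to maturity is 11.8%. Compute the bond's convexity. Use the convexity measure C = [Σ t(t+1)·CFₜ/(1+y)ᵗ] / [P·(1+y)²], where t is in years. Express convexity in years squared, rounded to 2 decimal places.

With y = 0.118:
  t   CF        PV=CF/(1+0.118)^t    t·PV        t(t+1)·PV
  1        95.00        84.9732        84.9732         169.9463
  2        95.00        76.0046       152.0092         456.0277
  3     1,095.00       783.5897     2,350.7690       9,403.0762
  Σ                    944.5675     2,587.7515      10,029.0502
P = 944.5675.
Convexity = Σ t(t+1)·PV / [P·(1+y)²] = 10,029.0502 / (944.5675 × 1.249924) = 8.49461.

8.49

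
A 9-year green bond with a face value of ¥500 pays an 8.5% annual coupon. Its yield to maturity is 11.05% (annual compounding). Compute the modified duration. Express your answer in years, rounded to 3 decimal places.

Periodic yield y = 0.1105. First find Macaulay duration:
  t   CF        PV=CF/(1+0.1105)^t    t·PV
  1        42.50        38.2710        38.2710
  2        42.50        34.4629        68.9258
  3        42.50        31.0337        93.1010
  4        42.50        27.9457       111.7827
  5        42.50        25.1650       125.8248
  6        42.50        22.6609       135.9655
  7        42.50        20.4061       142.8424
  8        42.50        18.3756       147.0044
  9       542.50       211.2189     1,900.9697
  Σ                    429.5396     2,764.6873
P = 429.5396; Macaulay duration = 2,764.6873 / 429.5396 = 6.43640 years.
Modified duration = D_Mac / (1 + y) = 6.43640 / 1.1105 = 5.79594 years.

5.796 years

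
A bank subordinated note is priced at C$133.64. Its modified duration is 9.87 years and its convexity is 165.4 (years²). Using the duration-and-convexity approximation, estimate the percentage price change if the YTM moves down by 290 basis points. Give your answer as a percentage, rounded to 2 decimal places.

+35.58%

Duration effect: -D_mod·Δy = -9.87 × (-0.029) = +0.286230
Convexity effect: ½·C·(Δy)² = 0.5 × 165.4 × (-0.029)² = +0.0695507
ΔP/P ≈ +0.286230 + 0.0695507 = +0.3557807
= +35.57807%.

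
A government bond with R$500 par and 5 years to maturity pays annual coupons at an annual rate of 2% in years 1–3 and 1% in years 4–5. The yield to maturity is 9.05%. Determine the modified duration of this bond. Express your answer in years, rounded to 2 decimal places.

Periodic yield y = 0.0905. First find Macaulay duration:
  t   CF        PV=CF/(1+0.0905)^t    t·PV
  1        10.00         9.1701         9.1701
  2        10.00         8.4091        16.8182
  3        10.00         7.7112        23.1337
  4         5.00         3.5356        14.1425
  5       505.00       327.4636     1,637.3180
  Σ                    356.2896     1,700.5825
P = 356.2896; Macaulay duration = 1,700.5825 / 356.2896 = 4.77303 years.
Modified duration = D_Mac / (1 + y) = 4.77303 / 1.0905 = 4.37692 years.

4.38 years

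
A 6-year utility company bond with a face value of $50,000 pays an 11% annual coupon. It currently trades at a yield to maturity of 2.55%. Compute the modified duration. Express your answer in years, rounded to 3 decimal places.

Periodic yield y = 0.0255. First find Macaulay duration:
  t   CF        PV=CF/(1+0.0255)^t    t·PV
  1     5,500.00     5,363.2374     5,363.2374
  2     5,500.00     5,229.8756    10,459.7512
  3     5,500.00     5,099.8300    15,299.4899
  4     5,500.00     4,973.0180    19,892.0720
  5     5,500.00     4,849.3593    24,246.7967
  6    55,500.00    47,717.6442   286,305.8654
  Σ                 73,232.9646   361,567.2126
P = 73,232.9646; Macaulay duration = 361,567.2126 / 73,232.9646 = 4.93722 years.
Modified duration = D_Mac / (1 + y) = 4.93722 / 1.0255 = 4.81445 years.

4.814 years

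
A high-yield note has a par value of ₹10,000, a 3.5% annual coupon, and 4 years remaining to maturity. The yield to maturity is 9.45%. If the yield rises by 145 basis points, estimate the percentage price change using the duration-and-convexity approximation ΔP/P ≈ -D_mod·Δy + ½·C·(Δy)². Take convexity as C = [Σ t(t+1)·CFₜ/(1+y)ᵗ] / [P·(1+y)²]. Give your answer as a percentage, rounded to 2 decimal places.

With y = 0.0945:
  t   CF        PV=CF/(1+0.0945)^t    t·PV        t(t+1)·PV
  1       350.00       319.7807       319.7807         639.5614
  2       350.00       292.1706       584.3412       1,753.0236
  3       350.00       266.9444       800.8331       3,203.3323
  4    10,350.00     7,212.3582    28,849.4327     144,247.1635
  Σ                  8,091.2539    30,554.3877     149,843.0808
P = 8,091.2539; D_Mac = 3.77622 yrs; D_mod = 3.45018 yrs; C = 15.45928.
Duration effect: -3.45018 × (+0.0145) = -0.050028
Convexity effect: 0.5 × 15.45928 × (0.0145)² = +0.0016252
ΔP/P ≈ -0.050028 + 0.0016252 = -0.048402 = -4.8402%.

-4.84%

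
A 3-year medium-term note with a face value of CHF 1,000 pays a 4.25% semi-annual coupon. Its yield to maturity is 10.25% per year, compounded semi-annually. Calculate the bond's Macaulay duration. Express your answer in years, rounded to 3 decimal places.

Periodic yield y = 0.05125. Discount each cash flow and weight by its period:
  t   CF        PV=CF/(1+0.05125)^t    t·PV
  1        21.25        20.2140        20.2140
  2        21.25        19.2286        38.4571
  3        21.25        18.2911        54.8734
  4        21.25        17.3994        69.5977
  5        21.25        16.5512        82.7559
  6     1,021.25       756.6517     4,539.9102
  Σ                    848.3361     4,805.8084
Price P = Σ PV = 848.3361.
Macaulay duration = Σ(t·PV) / P = 4,805.8084 / 848.3361 = 5.66498 half-year periods.
In years: 5.66498 / 2 = 2.83249 years.

2.832 years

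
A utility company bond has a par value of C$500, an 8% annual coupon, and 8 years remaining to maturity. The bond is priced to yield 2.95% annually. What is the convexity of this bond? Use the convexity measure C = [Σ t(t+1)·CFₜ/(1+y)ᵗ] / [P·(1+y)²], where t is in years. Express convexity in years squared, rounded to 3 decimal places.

With y = 0.0295:
  t   CF        PV=CF/(1+0.0295)^t    t·PV        t(t+1)·PV
  1        40.00        38.8538        38.8538          77.7076
  2        40.00        37.7405        75.4809         226.4428
  3        40.00        36.6590       109.9771         439.9083
  4        40.00        35.6086       142.4343         712.1715
  5        40.00        34.5882       172.9411       1,037.6467
  6        40.00        33.5971       201.5826       1,411.0785
  7        40.00        32.6344       228.4407       1,827.5260
  8       540.00       427.9401     3,423.5206      30,811.6850
  Σ                    677.6217     4,393.2312      36,544.1664
P = 677.6217.
Convexity = Σ t(t+1)·PV / [P·(1+y)²] = 36,544.1664 / (677.6217 × 1.059870) = 50.88363.

50.884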